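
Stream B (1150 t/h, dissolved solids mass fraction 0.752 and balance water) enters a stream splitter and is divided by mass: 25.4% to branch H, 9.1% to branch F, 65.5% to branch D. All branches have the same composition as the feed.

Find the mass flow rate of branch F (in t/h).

Branch F flow = 0.091×1150 = 104.65 t/h.

104.6 t/h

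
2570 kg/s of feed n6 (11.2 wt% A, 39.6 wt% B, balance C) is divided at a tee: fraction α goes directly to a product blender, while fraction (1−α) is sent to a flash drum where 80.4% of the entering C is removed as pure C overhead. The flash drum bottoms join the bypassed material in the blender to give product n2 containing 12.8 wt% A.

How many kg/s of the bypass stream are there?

All 2570×0.112 = 287.84 kg/s of A reaches n2, so n2 = 287.84/0.128 = 2248.8 kg/s and vapour = 321.25 kg/s.
The evaporator receives (1−α)·2570 of feed at 0.492 C and removes 0.804 of that C:
0.804×0.492×(1−α)×2570 = 321.25
(1−α) = 321.25/1016.6 = 0.3160;  α = 0.6840.
Bypass flow = 0.6840×2570 = 1757.9 kg/s.

1758 kg/s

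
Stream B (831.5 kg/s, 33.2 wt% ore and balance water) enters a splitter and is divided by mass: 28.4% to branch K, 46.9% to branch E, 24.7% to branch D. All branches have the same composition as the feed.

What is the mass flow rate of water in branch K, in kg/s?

Branch K total = 0.284×831.5 = 236.15 kg/s.
water in K = 0.668×236.15 = 157.75 kg/s.

157.7 kg/s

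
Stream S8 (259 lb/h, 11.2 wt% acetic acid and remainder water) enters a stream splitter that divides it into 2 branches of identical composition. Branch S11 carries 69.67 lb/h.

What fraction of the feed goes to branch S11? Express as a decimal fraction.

Fraction to S11 = 69.67/259 = 0.2690.

0.269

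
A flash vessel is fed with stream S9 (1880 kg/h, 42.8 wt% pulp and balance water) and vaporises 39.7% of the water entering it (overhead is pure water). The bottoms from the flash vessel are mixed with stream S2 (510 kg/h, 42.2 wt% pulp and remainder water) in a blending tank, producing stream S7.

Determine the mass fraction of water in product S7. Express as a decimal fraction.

0.480

Vapour removed = 0.397×0.572×1880 = 426.92 kg/h; concentrate = 1453.1 kg/h.
water reaching the mixer = 648.44 (from concentrate) + 510×0.578 = 943.22 kg/h.
Product flow = 1453.1 + 510 = 1963.1 kg/h; water fraction = 0.480.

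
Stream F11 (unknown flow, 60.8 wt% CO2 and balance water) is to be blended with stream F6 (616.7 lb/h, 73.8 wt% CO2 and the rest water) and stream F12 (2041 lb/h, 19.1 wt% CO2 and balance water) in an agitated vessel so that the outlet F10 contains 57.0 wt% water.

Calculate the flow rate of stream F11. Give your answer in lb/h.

Let F11 be the unknown flow. Total out = 2657.7 + F11.
water balance: 1812.7 + 0.392·F11 = 0.570·(2657.7 + F11)
(0.392 − 0.570)·F11 = 0.570×2657.7 − 1812.7 = -297.86
F11 = -297.86 / -0.178 = 1673.3 lb/h

1673 lb/h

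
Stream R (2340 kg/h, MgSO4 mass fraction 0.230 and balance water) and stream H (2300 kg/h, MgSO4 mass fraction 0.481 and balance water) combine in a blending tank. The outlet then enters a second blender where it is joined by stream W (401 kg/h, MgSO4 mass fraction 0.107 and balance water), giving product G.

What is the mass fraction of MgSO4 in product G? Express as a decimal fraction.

0.335

Overall, product flow = 5041 kg/h.
MgSO4 in = 2340×0.230 + 2300×0.481 + 401×0.107 = 1687.4 kg/h.
MgSO4 fraction in G = 0.335.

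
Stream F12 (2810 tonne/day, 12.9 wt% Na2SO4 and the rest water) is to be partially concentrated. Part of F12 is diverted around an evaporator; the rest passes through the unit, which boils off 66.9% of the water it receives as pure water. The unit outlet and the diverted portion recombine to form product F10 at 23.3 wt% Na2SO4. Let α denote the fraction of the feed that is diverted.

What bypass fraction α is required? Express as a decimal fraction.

All 2810×0.129 = 362.49 tonne/day of Na2SO4 reaches F10, so F10 = 362.49/0.233 = 1555.8 tonne/day and vapour = 1254.2 tonne/day.
The evaporator receives (1−α)·2810 of feed at 0.871 water and removes 0.669 of that water:
0.669×0.871×(1−α)×2810 = 1254.2
(1−α) = 1254.2/1637.4 = 0.7660;  α = 0.2340.

0.234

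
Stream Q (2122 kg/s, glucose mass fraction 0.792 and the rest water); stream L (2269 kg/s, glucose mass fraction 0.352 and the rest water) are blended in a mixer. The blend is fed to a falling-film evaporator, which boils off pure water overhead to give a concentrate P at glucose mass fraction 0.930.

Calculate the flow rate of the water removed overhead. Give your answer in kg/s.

glucose entering = 2122×0.792 + 2269×0.352 = 2479.3 kg/s.
All glucose reports to P, so P = 2479.3/0.930 = 2665.9 kg/s.
Total feed = 4391 kg/s; overhead = 4391 − 2665.9 = 1725.1 kg/s.

1725 kg/s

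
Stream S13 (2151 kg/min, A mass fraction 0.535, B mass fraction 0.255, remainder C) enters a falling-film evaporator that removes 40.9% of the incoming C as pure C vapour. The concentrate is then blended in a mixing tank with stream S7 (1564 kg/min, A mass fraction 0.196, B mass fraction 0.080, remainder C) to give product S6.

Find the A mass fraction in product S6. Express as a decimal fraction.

0.413

Vapour removed = 0.409×0.210×2151 = 184.75 kg/min; concentrate = 1966.3 kg/min.
A reaching the mixer = 1150.8 (from concentrate) + 1564×0.196 = 1457.3 kg/min.
Product flow = 1966.3 + 1564 = 3530.3 kg/min; A fraction = 0.413.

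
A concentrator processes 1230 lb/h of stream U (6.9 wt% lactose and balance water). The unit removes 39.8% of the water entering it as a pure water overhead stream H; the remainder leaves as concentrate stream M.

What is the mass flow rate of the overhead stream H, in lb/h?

water entering = 1230×0.931 = 1145.1 lb/h; overhead removed = 0.398×1145.1 = 455.76 lb/h.

455.8 lb/h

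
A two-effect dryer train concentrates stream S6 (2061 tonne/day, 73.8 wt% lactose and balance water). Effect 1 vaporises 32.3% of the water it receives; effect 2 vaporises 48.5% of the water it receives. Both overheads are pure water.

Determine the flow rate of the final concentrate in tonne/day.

1709 tonne/day

water in feed = 2061×0.262 = 539.98 tonne/day.
After stage 1: water left = (1−0.323)×539.98 = 365.57; stream total = 1886.6 tonne/day.
After stage 2: water left = (1−0.485)×365.57 = 188.27; final concentrate = 1709.3 tonne/day.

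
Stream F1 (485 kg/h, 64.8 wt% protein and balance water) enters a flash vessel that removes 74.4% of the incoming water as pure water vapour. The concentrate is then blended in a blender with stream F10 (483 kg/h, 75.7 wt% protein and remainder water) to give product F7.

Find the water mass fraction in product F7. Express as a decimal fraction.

Vapour removed = 0.744×0.352×485 = 127.02 kg/h; concentrate = 357.98 kg/h.
water reaching the mixer = 43.704 (from concentrate) + 483×0.243 = 161.07 kg/h.
Product flow = 357.98 + 483 = 840.98 kg/h; water fraction = 0.192.

0.192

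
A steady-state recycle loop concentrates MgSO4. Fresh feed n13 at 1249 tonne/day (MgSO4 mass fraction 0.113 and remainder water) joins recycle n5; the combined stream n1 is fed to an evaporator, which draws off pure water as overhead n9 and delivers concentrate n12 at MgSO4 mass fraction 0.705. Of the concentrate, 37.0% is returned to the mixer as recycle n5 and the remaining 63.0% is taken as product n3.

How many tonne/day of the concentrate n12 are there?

Overall MgSO4 balance (none leaves overhead): MgSO4 in fresh feed = MgSO4 in product, i.e. 1249×0.113 = (1−0.370)·n12·0.705.
n12 = 141.14/(0.705×0.630) = 317.77 tonne/day.

317.8 tonne/day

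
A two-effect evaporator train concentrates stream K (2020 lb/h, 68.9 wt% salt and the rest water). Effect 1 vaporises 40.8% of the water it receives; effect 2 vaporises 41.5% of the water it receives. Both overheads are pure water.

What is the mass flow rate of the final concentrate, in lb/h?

water in feed = 2020×0.311 = 628.22 lb/h.
After stage 1: water left = (1−0.408)×628.22 = 371.91; stream total = 1763.7 lb/h.
After stage 2: water left = (1−0.415)×371.91 = 217.57; final concentrate = 1609.3 lb/h.

1609 lb/h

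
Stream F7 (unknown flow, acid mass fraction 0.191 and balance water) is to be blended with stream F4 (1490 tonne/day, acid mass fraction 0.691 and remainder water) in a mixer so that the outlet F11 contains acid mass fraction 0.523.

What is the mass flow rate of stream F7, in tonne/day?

Let F7 be the unknown flow. Total out = 1490 + F7.
acid balance: 1029.6 + 0.191·F7 = 0.523·(1490 + F7)
(0.191 − 0.523)·F7 = 0.523×1490 − 1029.6 = -250.32
F7 = -250.32 / -0.332 = 753.98 tonne/day

754 tonne/day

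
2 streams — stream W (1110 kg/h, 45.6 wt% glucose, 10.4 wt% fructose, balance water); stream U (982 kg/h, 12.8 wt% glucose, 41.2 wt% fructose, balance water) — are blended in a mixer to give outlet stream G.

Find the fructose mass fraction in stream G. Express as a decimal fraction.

Total flow out = 1110 + 982 = 2092 kg/h.
fructose in = 1110×0.104 + 982×0.412 = 520.02 kg/h.
fructose mass fraction in G = 520.02/2092 = 0.249.

0.249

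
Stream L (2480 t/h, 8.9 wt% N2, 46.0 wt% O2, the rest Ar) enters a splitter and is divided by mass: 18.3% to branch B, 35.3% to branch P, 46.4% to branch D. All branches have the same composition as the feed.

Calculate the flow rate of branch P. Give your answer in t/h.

875.4 t/h

Branch P flow = 0.353×2480 = 875.44 t/h.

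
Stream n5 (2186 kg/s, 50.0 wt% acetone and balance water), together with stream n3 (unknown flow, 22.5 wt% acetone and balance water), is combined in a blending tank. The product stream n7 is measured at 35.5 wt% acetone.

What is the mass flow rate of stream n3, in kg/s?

Let n3 be the unknown flow. Total out = 2186 + n3.
acetone balance: 1093 + 0.225·n3 = 0.355·(2186 + n3)
(0.225 − 0.355)·n3 = 0.355×2186 − 1093 = -316.97
n3 = -316.97 / -0.130 = 2438.2 kg/s

2438 kg/s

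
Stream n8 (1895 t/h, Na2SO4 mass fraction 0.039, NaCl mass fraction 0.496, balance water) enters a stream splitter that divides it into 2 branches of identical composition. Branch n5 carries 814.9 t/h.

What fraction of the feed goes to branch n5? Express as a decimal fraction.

0.430

Fraction to n5 = 814.9/1895 = 0.4300.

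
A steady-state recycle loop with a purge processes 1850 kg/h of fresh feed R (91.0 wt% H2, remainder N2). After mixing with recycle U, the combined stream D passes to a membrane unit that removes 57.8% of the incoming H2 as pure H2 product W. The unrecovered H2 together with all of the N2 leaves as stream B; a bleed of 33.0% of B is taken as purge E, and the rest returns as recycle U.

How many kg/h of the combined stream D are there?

2852 kg/h

N2 enters only via R and leaves only via the purge: 1850×0.090 = 0.330×(N2 in B), and the membrane unit passes all N2, so N2 in D = N2 in B = 504.55 kg/h.
H2 in D: m_A = 1850×0.910 + (1−0.330)·(1−0.578)·m_A, so m_A = 1683.5/0.7173 = 2347.1 kg/h.
D = 2347.1 + 504.55 = 2851.7 kg/h.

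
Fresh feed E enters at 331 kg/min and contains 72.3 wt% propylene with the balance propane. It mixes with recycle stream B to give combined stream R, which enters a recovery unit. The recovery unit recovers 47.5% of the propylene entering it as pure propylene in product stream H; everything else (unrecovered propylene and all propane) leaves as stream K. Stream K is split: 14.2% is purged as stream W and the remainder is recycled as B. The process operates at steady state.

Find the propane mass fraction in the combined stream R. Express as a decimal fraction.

0.597

propane enters only via E and leaves only via the purge: 331×0.277 = 0.142×(propane in K), and the recovery unit passes all propane, so propane in R = propane in K = 645.68 kg/min.
propylene in R: m_A = 331×0.723 + (1−0.142)·(1−0.475)·m_A, so m_A = 239.31/0.5495 = 435.47 kg/min.
R = 435.47 + 645.68 = 1081.2 kg/min.
propane fraction in R = 645.68/1081.2 = 0.597.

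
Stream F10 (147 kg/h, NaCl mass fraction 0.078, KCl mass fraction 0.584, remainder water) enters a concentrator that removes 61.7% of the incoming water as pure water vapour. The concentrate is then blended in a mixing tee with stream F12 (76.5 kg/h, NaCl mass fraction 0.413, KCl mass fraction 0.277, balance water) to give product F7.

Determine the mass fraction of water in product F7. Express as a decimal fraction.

0.222

Vapour removed = 0.617×0.338×147 = 30.656 kg/h; concentrate = 116.34 kg/h.
water reaching the mixer = 19.03 (from concentrate) + 76.5×0.310 = 42.745 kg/h.
Product flow = 116.34 + 76.5 = 192.84 kg/h; water fraction = 0.222.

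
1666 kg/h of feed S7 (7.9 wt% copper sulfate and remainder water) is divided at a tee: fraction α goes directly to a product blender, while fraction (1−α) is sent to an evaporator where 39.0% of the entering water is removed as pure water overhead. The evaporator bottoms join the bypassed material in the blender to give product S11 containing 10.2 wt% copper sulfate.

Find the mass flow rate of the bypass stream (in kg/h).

620.1 kg/h

All 1666×0.079 = 131.61 kg/h of copper sulfate reaches S11, so S11 = 131.61/0.102 = 1290.3 kg/h and vapour = 375.67 kg/h.
The evaporator receives (1−α)·1666 of feed at 0.921 water and removes 0.390 of that water:
0.390×0.921×(1−α)×1666 = 375.67
(1−α) = 375.67/598.41 = 0.6278;  α = 0.3722.
Bypass flow = 0.3722×1666 = 620.13 kg/h.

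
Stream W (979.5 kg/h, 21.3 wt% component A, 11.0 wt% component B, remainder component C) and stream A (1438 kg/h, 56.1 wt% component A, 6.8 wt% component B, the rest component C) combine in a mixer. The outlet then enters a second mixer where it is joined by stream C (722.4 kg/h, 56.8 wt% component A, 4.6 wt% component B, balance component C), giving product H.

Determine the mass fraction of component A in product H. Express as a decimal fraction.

Overall, product flow = 3139.9 kg/h.
component A in = 979.5×0.213 + 1438×0.561 + 722.4×0.568 = 1425.7 kg/h.
component A fraction in H = 0.454.

0.454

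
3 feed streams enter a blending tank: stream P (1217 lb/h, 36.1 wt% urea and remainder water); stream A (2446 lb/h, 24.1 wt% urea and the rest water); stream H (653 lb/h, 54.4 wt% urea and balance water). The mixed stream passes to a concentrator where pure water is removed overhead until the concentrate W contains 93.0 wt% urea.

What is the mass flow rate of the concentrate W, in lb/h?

1488 lb/h

urea entering = 1217×0.361 + 2446×0.241 + 653×0.544 = 1384.1 lb/h.
All urea reports to W, so W = 1384.1/0.930 = 1488.2 lb/h.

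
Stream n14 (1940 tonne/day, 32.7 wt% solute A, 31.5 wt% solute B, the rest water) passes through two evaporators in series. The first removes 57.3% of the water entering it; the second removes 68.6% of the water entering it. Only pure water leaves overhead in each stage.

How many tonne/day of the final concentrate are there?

1339 tonne/day

water in feed = 1940×0.358 = 694.52 tonne/day.
After stage 1: water left = (1−0.573)×694.52 = 296.56; stream total = 1542 tonne/day.
After stage 2: water left = (1−0.686)×296.56 = 93.12; final concentrate = 1338.6 tonne/day.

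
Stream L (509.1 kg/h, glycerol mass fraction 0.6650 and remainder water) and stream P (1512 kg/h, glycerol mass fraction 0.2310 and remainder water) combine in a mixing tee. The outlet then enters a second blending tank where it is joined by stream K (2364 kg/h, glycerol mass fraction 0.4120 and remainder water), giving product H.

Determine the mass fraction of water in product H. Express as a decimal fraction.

0.6210

Overall, product flow = 4385.1 kg/h.
water in = 509.1×0.335 + 1512×0.769 + 2364×0.588 = 2723.3 kg/h.
water fraction in H = 0.6210.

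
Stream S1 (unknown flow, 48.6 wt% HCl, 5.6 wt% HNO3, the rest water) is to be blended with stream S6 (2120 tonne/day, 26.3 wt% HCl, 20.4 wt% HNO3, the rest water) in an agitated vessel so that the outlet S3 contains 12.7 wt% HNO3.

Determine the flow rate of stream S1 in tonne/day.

Let S1 be the unknown flow. Total out = 2120 + S1.
HNO3 balance: 432.48 + 0.056·S1 = 0.127·(2120 + S1)
(0.056 − 0.127)·S1 = 0.127×2120 − 432.48 = -163.24
S1 = -163.24 / -0.071 = 2299.2 tonne/day

2299 tonne/day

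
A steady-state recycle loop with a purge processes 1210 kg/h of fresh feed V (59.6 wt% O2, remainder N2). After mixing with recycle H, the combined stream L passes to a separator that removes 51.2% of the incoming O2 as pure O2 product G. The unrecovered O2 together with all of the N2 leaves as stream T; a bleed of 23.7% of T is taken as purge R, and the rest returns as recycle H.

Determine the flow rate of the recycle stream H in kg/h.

2002 kg/h

N2 enters only via V and leaves only via the purge: 1210×0.404 = 0.237×(N2 in T), and the separator passes all N2, so N2 in L = N2 in T = 2062.6 kg/h.
O2 in L: m_A = 1210×0.596 + (1−0.237)·(1−0.512)·m_A, so m_A = 721.16/0.6277 = 1149 kg/h.
T = (1−0.512)×1149 + 2062.6 = 2623.3 kg/h.
Recycle H = (1−0.237)×2623.3 = 2001.6 kg/h.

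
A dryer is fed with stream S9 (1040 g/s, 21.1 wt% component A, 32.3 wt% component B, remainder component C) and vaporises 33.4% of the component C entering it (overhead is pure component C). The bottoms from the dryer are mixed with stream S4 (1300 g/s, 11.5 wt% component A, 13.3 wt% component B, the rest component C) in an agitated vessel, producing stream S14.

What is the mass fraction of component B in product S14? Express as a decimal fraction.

Vapour removed = 0.334×0.466×1040 = 161.87 g/s; concentrate = 878.13 g/s.
component B reaching the mixer = 335.92 (from concentrate) + 1300×0.133 = 508.82 g/s.
Product flow = 878.13 + 1300 = 2178.1 g/s; component B fraction = 0.234.

0.234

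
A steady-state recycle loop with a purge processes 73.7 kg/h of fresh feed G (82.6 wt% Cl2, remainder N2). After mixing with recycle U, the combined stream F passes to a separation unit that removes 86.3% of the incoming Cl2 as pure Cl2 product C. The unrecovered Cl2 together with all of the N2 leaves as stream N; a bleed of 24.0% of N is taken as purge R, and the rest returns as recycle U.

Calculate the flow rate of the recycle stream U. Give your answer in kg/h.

47.68 kg/h

N2 enters only via G and leaves only via the purge: 73.7×0.174 = 0.240×(N2 in N), and the separation unit passes all N2, so N2 in F = N2 in N = 53.433 kg/h.
Cl2 in F: m_A = 73.7×0.826 + (1−0.240)·(1−0.863)·m_A, so m_A = 60.876/0.8959 = 67.951 kg/h.
N = (1−0.863)×67.951 + 53.433 = 62.742 kg/h.
Recycle U = (1−0.240)×62.742 = 47.684 kg/h.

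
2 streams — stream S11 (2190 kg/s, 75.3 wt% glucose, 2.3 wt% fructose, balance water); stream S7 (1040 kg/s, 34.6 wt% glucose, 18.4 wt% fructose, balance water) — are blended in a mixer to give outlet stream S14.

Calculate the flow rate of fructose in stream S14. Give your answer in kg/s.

241.7 kg/s

fructose out = fructose in = 2190×0.023 + 1040×0.184 = 241.73 kg/s.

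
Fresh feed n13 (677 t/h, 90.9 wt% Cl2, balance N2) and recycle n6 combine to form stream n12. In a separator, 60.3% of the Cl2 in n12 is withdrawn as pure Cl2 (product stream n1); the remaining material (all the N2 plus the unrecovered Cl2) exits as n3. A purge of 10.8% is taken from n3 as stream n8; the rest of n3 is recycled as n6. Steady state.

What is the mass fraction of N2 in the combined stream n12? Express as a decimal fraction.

N2 enters only via n13 and leaves only via the purge: 677×0.091 = 0.108×(N2 in n3), and the separator passes all N2, so N2 in n12 = N2 in n3 = 570.44 t/h.
Cl2 in n12: m_A = 677×0.909 + (1−0.108)·(1−0.603)·m_A, so m_A = 615.39/0.6459 = 952.8 t/h.
n12 = 952.8 + 570.44 = 1523.2 t/h.
N2 fraction in n12 = 570.44/1523.2 = 0.3745.

0.3745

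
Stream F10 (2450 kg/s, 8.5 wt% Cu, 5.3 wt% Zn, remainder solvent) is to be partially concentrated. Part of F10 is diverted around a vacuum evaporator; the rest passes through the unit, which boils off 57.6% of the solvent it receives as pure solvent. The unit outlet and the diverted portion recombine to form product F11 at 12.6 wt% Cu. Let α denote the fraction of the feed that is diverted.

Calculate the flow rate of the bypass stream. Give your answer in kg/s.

All 2450×0.085 = 208.25 kg/s of Cu reaches F11, so F11 = 208.25/0.126 = 1652.8 kg/s and vapour = 797.22 kg/s.
The evaporator receives (1−α)·2450 of feed at 0.862 solvent and removes 0.576 of that solvent:
0.576×0.862×(1−α)×2450 = 797.22
(1−α) = 797.22/1216.5 = 0.6554;  α = 0.3446.
Bypass flow = 0.3446×2450 = 844.35 kg/s.

844.4 kg/s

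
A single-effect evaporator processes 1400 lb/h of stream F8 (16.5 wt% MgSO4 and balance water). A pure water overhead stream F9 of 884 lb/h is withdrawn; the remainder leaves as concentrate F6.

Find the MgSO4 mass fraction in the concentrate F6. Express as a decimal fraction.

MgSO4 is not removed: 1400×0.165 = 231 lb/h of MgSO4 enters F6.
Concentrate = 1400 − 884 = 516 lb/h.
Mass fraction = 231/516 = 0.448.

0.448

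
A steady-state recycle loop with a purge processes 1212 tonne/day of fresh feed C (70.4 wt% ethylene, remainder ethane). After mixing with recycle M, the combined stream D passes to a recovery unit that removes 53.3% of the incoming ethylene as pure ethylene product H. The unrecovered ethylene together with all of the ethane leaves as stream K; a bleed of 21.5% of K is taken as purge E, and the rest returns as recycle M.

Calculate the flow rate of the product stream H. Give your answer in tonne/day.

718 tonne/day

ethylene in D: m_A = 1212×0.704 + (1−0.215)·(1−0.533)·m_A, so m_A = 853.25/0.6334 = 1347.1 tonne/day.
Product H = 0.533×1347.1 = 717.99 tonne/day.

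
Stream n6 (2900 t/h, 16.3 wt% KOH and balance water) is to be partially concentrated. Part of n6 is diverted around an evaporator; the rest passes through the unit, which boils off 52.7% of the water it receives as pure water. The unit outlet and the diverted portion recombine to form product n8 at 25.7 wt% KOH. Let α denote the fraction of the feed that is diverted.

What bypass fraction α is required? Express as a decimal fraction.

0.171

All 2900×0.163 = 472.7 t/h of KOH reaches n8, so n8 = 472.7/0.257 = 1839.3 t/h and vapour = 1060.7 t/h.
The evaporator receives (1−α)·2900 of feed at 0.837 water and removes 0.527 of that water:
0.527×0.837×(1−α)×2900 = 1060.7
(1−α) = 1060.7/1279.2 = 0.8292;  α = 0.1708.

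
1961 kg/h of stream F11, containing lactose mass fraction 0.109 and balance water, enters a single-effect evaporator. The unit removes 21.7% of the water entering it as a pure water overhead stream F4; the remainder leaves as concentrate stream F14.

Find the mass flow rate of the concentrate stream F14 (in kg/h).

1582 kg/h

water entering = 1961×0.891 = 1747.3 kg/h; overhead removed = 0.217×1747.3 = 379.15 kg/h.
Concentrate = 1961 − 379.15 = 1581.8 kg/h.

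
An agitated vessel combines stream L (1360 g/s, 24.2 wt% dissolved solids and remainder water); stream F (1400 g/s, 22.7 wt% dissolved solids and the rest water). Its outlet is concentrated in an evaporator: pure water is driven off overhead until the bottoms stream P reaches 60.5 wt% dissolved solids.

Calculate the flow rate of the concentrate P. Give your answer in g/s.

dissolved solids entering = 1360×0.242 + 1400×0.227 = 646.92 g/s.
All dissolved solids reports to P, so P = 646.92/0.605 = 1069.3 g/s.

1069 g/s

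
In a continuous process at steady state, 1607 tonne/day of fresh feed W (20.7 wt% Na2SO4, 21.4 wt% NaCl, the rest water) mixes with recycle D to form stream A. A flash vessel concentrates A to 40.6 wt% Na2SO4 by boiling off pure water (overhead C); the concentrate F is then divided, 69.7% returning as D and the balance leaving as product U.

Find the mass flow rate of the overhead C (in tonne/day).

787.7 tonne/day

Overall Na2SO4 balance (none leaves overhead): Na2SO4 in fresh feed = Na2SO4 in product, i.e. 1607×0.207 = (1−0.697)·F·0.406.
F = 332.65/(0.406×0.303) = 2704.1 tonne/day.
Recycle D = 0.697×2704.1 = 1884.7 tonne/day.
Combined feed A = 1607 + 1884.7 = 3491.7 tonne/day.
Overhead C = A − F = 3491.7 − 2704.1 = 787.67 tonne/day.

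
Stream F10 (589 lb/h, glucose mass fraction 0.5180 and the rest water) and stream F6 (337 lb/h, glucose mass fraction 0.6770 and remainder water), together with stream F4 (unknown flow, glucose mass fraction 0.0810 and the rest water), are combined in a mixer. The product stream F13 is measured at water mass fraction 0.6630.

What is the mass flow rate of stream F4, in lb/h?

864 lb/h

Let F4 be the unknown flow. Total out = 926 + F4.
water balance: 392.75 + 0.919·F4 = 0.663·(926 + F4)
(0.919 − 0.663)·F4 = 0.663×926 − 392.75 = 221.19
F4 = 221.19 / 0.256 = 864.02 lb/h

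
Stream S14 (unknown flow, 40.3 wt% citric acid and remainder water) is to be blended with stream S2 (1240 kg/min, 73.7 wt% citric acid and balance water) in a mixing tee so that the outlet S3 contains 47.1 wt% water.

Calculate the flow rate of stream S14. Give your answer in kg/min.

Let S14 be the unknown flow. Total out = 1240 + S14.
water balance: 326.12 + 0.597·S14 = 0.471·(1240 + S14)
(0.597 − 0.471)·S14 = 0.471×1240 − 326.12 = 257.92
S14 = 257.92 / 0.126 = 2047 kg/min

2047 kg/min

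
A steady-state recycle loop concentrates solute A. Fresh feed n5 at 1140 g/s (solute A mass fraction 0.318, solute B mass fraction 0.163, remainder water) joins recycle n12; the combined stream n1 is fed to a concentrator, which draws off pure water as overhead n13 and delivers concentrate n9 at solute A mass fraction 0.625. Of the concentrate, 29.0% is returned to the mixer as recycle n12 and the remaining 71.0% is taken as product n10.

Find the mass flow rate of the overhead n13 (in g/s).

Overall solute A balance (none leaves overhead): solute A in fresh feed = solute A in product, i.e. 1140×0.318 = (1−0.290)·n9·0.625.
n9 = 362.52/(0.625×0.710) = 816.95 g/s.
Recycle n12 = 0.290×816.95 = 236.91 g/s.
Combined feed n1 = 1140 + 236.91 = 1376.9 g/s.
Overhead n13 = n1 − n9 = 1376.9 − 816.95 = 559.97 g/s.

560 g/s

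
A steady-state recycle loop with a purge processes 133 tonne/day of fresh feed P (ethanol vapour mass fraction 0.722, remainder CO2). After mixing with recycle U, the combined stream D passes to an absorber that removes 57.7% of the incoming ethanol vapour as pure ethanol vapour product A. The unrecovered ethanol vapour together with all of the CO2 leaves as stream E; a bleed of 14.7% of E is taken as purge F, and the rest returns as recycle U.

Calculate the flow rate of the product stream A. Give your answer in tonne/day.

86.68 tonne/day

ethanol vapour in D: m_A = 133×0.722 + (1−0.147)·(1−0.577)·m_A, so m_A = 96.026/0.6392 = 150.23 tonne/day.
Product A = 0.577×150.23 = 86.684 tonne/day.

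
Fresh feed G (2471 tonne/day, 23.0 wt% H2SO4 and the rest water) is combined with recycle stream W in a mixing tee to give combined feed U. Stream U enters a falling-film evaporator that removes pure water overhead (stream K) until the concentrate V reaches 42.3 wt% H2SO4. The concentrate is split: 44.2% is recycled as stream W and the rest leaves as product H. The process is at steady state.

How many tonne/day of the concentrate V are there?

2408 tonne/day

Overall H2SO4 balance (none leaves overhead): H2SO4 in fresh feed = H2SO4 in product, i.e. 2471×0.230 = (1−0.442)·V·0.423.
V = 568.33/(0.423×0.558) = 2407.8 tonne/day.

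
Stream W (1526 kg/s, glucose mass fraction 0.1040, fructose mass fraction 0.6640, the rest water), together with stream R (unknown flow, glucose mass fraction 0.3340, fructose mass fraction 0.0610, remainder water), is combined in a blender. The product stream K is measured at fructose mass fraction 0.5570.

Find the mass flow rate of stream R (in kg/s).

329.2 kg/s

Let R be the unknown flow. Total out = 1526 + R.
fructose balance: 1013.3 + 0.061·R = 0.557·(1526 + R)
(0.061 − 0.557)·R = 0.557×1526 − 1013.3 = -163.28
R = -163.28 / -0.496 = 329.2 kg/s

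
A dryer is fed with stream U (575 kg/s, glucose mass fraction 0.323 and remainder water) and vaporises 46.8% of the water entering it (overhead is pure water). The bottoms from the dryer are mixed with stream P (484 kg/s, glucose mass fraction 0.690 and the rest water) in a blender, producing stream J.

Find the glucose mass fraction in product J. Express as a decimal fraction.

0.593

Vapour removed = 0.468×0.677×575 = 182.18 kg/s; concentrate = 392.82 kg/s.
glucose reaching the mixer = 185.72 (from concentrate) + 484×0.690 = 519.68 kg/s.
Product flow = 392.82 + 484 = 876.82 kg/s; glucose fraction = 0.593.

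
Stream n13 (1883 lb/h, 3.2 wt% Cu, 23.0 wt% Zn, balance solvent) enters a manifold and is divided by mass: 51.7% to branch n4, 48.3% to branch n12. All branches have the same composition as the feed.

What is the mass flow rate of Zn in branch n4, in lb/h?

223.9 lb/h

Branch n4 total = 0.517×1883 = 973.51 lb/h.
Zn in n4 = 0.230×973.51 = 223.91 lb/h.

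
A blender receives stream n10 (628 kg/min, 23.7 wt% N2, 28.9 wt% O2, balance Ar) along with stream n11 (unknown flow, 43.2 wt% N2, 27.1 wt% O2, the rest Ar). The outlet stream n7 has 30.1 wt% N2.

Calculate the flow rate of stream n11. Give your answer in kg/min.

Let n11 be the unknown flow. Total out = 628 + n11.
N2 balance: 148.84 + 0.432·n11 = 0.301·(628 + n11)
(0.432 − 0.301)·n11 = 0.301×628 − 148.84 = 40.192
n11 = 40.192 / 0.131 = 306.81 kg/min

306.8 kg/min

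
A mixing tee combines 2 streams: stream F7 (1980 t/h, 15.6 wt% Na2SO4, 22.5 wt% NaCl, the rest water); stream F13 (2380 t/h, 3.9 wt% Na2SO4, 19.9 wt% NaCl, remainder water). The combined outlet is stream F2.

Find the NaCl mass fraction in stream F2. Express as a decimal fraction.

0.2108

Total flow out = 1980 + 2380 = 4360 t/h.
NaCl in = 1980×0.225 + 2380×0.199 = 919.12 t/h.
NaCl mass fraction in F2 = 919.12/4360 = 0.2108.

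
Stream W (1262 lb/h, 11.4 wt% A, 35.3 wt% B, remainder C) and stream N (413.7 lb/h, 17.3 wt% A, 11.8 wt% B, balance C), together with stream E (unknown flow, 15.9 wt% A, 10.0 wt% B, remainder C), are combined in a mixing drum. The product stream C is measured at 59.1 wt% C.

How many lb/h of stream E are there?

Let E be the unknown flow. Total out = 1675.7 + E.
C balance: 965.96 + 0.741·E = 0.591·(1675.7 + E)
(0.741 − 0.591)·E = 0.591×1675.7 − 965.96 = 24.379
E = 24.379 / 0.150 = 162.53 lb/h

162.5 lb/h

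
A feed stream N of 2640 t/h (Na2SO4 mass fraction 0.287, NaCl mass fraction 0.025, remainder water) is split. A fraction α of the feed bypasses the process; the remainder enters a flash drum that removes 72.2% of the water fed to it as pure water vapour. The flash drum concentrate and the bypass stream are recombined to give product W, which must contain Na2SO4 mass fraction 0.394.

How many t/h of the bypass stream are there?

All 2640×0.287 = 757.68 t/h of Na2SO4 reaches W, so W = 757.68/0.394 = 1923 t/h and vapour = 716.95 t/h.
The evaporator receives (1−α)·2640 of feed at 0.688 water and removes 0.722 of that water:
0.722×0.688×(1−α)×2640 = 716.95
(1−α) = 716.95/1311.4 = 0.5467;  α = 0.4533.
Bypass flow = 0.4533×2640 = 1196.7 t/h.

1197 t/h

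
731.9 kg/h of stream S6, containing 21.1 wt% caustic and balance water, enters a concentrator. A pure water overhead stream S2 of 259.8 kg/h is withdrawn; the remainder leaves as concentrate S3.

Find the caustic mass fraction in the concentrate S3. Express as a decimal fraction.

caustic is not removed: 731.9×0.211 = 154.43 kg/h of caustic enters S3.
Concentrate = 731.9 − 259.8 = 472.1 kg/h.
Mass fraction = 154.43/472.1 = 0.327.

0.327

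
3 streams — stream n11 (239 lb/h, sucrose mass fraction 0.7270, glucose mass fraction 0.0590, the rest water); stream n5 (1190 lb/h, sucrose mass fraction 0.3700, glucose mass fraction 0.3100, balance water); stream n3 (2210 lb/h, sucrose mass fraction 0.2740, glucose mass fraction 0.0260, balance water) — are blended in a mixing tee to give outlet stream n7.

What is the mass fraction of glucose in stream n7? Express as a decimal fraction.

0.1210

Total flow out = 239 + 1190 + 2210 = 3639 lb/h.
glucose in = 239×0.059 + 1190×0.310 + 2210×0.026 = 440.46 lb/h.
glucose mass fraction in n7 = 440.46/3639 = 0.1210.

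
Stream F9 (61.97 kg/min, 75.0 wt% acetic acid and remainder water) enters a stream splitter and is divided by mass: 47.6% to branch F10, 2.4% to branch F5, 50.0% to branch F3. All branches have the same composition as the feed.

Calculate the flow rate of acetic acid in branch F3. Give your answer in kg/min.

23.24 kg/min

Branch F3 total = 0.500×61.97 = 30.985 kg/min.
acetic acid in F3 = 0.750×30.985 = 23.239 kg/min.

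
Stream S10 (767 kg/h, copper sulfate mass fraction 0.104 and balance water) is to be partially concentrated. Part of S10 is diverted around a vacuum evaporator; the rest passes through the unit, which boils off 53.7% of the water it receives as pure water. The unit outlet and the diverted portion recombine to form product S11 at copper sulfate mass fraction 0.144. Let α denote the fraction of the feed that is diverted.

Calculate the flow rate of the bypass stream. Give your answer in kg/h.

324.2 kg/h

All 767×0.104 = 79.768 kg/h of copper sulfate reaches S11, so S11 = 79.768/0.144 = 553.94 kg/h and vapour = 213.06 kg/h.
The evaporator receives (1−α)·767 of feed at 0.896 water and removes 0.537 of that water:
0.537×0.896×(1−α)×767 = 213.06
(1−α) = 213.06/369.04 = 0.5773;  α = 0.4227.
Bypass flow = 0.4227×767 = 324.2 kg/h.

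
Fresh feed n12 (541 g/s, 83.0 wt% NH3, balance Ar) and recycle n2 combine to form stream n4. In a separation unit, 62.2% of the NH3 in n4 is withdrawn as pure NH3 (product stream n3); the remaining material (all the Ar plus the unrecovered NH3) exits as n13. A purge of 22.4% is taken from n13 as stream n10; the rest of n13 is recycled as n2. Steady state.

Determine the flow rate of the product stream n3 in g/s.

395.2 g/s

NH3 in n4: m_A = 541×0.830 + (1−0.224)·(1−0.622)·m_A, so m_A = 449.03/0.7067 = 635.42 g/s.
Product n3 = 0.622×635.42 = 395.23 g/s.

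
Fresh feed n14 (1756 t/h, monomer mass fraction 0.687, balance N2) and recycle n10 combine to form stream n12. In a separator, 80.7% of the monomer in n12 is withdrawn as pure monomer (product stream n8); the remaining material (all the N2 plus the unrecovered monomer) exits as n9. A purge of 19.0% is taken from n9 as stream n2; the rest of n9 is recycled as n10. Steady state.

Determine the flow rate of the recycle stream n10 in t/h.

N2 enters only via n14 and leaves only via the purge: 1756×0.313 = 0.190×(N2 in n9), and the separator passes all N2, so N2 in n12 = N2 in n9 = 2892.8 t/h.
monomer in n12: m_A = 1756×0.687 + (1−0.190)·(1−0.807)·m_A, so m_A = 1206.4/0.8437 = 1429.9 t/h.
n9 = (1−0.807)×1429.9 + 2892.8 = 3168.8 t/h.
Recycle n10 = (1−0.190)×3168.8 = 2566.7 t/h.

2567 t/h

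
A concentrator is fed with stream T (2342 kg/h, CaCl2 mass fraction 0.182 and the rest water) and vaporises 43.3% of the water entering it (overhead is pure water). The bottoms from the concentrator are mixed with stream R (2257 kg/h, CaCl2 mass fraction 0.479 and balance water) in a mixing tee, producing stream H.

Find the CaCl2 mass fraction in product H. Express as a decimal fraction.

0.400

Vapour removed = 0.433×0.818×2342 = 829.52 kg/h; concentrate = 1512.5 kg/h.
CaCl2 reaching the mixer = 426.24 (from concentrate) + 2257×0.479 = 1507.3 kg/h.
Product flow = 1512.5 + 2257 = 3769.5 kg/h; CaCl2 fraction = 0.400.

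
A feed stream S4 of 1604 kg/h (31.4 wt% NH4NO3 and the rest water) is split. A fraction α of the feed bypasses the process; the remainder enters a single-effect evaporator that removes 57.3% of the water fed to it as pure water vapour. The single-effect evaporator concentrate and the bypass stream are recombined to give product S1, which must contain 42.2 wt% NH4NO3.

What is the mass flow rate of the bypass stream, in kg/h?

All 1604×0.314 = 503.66 kg/h of NH4NO3 reaches S1, so S1 = 503.66/0.422 = 1193.5 kg/h and vapour = 410.5 kg/h.
The evaporator receives (1−α)·1604 of feed at 0.686 water and removes 0.573 of that water:
0.573×0.686×(1−α)×1604 = 410.5
(1−α) = 410.5/630.5 = 0.6511;  α = 0.3489.
Bypass flow = 0.3489×1604 = 559.67 kg/h.

559.7 kg/h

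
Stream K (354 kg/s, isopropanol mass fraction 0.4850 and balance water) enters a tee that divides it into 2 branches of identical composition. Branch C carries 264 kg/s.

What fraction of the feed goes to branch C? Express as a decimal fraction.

0.746

Fraction to C = 264/354 = 0.7458.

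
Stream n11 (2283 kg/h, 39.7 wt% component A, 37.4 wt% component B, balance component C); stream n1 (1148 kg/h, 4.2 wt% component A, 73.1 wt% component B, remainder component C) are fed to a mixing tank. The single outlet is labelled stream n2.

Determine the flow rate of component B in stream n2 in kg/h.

1693 kg/h

component B out = component B in = 2283×0.374 + 1148×0.731 = 1693 kg/h.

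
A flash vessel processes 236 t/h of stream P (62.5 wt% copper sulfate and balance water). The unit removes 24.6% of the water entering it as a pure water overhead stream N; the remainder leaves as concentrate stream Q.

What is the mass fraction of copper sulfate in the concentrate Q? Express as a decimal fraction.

0.6885

copper sulfate is not removed: 236×0.625 = 147.5 t/h of copper sulfate enters Q.
water entering = 236×0.375 = 88.5 t/h; overhead removed = 0.246×88.5 = 21.771 t/h.
Concentrate = 236 − 21.771 = 214.23 t/h.
Mass fraction = 147.5/214.23 = 0.6885.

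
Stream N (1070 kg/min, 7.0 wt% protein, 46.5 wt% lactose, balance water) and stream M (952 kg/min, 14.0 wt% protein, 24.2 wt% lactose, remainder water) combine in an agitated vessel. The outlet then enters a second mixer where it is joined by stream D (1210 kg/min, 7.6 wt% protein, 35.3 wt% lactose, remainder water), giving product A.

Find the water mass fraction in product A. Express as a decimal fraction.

Overall, product flow = 3232 kg/min.
water in = 1070×0.465 + 952×0.618 + 1210×0.571 = 1776.8 kg/min.
water fraction in A = 0.550.

0.550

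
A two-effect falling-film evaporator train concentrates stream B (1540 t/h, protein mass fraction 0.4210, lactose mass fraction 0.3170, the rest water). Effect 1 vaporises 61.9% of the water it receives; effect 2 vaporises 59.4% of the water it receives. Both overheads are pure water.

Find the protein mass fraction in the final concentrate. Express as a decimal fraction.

0.5408

water in feed = 1540×0.262 = 403.48 t/h.
After stage 1: water left = (1−0.619)×403.48 = 153.73; stream total = 1290.2 t/h.
After stage 2: water left = (1−0.594)×153.73 = 62.413; final concentrate = 1198.9 t/h.
protein fraction = 648.34/1198.9 = 0.5408.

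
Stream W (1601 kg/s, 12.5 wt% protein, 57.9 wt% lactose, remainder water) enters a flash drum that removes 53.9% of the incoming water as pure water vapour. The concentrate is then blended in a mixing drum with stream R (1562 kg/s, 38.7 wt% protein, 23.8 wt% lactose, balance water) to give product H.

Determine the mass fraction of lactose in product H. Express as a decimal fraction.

0.447

Vapour removed = 0.539×0.296×1601 = 255.43 kg/s; concentrate = 1345.6 kg/s.
lactose reaching the mixer = 926.98 (from concentrate) + 1562×0.238 = 1298.7 kg/s.
Product flow = 1345.6 + 1562 = 2907.6 kg/s; lactose fraction = 0.447.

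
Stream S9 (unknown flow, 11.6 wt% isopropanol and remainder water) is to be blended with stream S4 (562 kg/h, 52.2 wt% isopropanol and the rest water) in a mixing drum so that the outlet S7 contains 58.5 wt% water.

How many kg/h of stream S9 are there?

201.1 kg/h

Let S9 be the unknown flow. Total out = 562 + S9.
water balance: 268.64 + 0.884·S9 = 0.585·(562 + S9)
(0.884 − 0.585)·S9 = 0.585×562 − 268.64 = 60.134
S9 = 60.134 / 0.299 = 201.12 kg/h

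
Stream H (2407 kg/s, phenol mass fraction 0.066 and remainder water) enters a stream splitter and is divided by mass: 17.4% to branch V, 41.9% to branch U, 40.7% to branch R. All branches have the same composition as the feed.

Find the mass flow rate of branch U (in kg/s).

1009 kg/s

Branch U flow = 0.419×2407 = 1008.5 kg/s.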